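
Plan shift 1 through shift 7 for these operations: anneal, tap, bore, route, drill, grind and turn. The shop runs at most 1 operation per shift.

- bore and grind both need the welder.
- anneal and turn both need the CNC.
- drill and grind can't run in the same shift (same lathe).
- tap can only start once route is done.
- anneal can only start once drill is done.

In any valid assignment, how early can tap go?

Precedence pushes tap to at least shift 2.
tap at shift 2 is achievable: grind in shift 6; bore in shift 5; route in shift 1; drill in shift 3; turn in shift 7; tap in shift 2; anneal in shift 4.

shift 2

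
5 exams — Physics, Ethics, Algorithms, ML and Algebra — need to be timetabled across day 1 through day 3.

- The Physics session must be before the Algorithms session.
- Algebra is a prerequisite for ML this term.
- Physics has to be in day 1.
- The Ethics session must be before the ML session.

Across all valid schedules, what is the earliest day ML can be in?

day 2

Precedence pushes ML to at least day 2.
ML at day 2 is achievable: ML=day 2, Algorithms=day 2, Ethics=day 1, Physics=day 1, Algebra=day 1.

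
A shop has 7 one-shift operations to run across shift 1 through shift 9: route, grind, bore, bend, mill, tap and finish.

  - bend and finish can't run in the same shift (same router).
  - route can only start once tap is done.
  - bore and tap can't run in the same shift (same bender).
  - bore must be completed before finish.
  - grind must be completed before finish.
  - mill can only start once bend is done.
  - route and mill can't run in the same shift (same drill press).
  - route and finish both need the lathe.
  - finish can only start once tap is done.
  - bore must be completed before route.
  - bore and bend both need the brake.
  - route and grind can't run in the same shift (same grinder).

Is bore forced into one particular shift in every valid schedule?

bore can be shift 1 (e.g. bend in shift 2; route in shift 4; tap in shift 2; finish in shift 3; grind in shift 1; mill in shift 3; bore in shift 1) or shift 2 (e.g. mill -> shift 2; route -> shift 4; grind -> shift 1; bore -> shift 2; bend -> shift 1; finish -> shift 3; tap -> shift 1).

No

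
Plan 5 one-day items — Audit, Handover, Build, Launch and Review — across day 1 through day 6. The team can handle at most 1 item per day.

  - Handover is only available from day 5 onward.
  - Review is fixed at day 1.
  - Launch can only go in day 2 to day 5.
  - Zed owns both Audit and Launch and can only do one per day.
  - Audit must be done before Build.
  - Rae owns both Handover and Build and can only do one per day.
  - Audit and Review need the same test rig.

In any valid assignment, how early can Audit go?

day 2

Downstream work caps Audit at day 5.
Audit at day 2 is achievable: Audit=day 2; Launch=day 3; Handover=day 5; Build=day 4; Review=day 1.
Nothing earlier works — the conflict and capacity constraints rule out every day before day 2.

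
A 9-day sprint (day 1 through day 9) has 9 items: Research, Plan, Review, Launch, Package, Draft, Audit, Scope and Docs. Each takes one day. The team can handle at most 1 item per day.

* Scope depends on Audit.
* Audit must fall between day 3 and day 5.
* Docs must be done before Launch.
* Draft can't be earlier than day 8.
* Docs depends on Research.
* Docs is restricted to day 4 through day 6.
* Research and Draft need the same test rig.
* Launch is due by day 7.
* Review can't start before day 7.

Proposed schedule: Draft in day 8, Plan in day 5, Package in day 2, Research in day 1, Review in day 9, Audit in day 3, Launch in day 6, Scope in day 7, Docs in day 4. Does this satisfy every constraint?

Valid

Draft can't be earlier than day 8 — holds.
Launch is due by day 7 — holds.
The team can handle at most 1 item per day — holds.
Docs depends on Research — holds.
Research and Draft need the same test rig — holds.
Docs must be done before Launch — holds.
Scope depends on Audit — holds.
Docs is restricted to day 4 through day 6 — holds.
Review can't start before day 7 — holds.
Audit must fall between day 3 and day 5 — holds.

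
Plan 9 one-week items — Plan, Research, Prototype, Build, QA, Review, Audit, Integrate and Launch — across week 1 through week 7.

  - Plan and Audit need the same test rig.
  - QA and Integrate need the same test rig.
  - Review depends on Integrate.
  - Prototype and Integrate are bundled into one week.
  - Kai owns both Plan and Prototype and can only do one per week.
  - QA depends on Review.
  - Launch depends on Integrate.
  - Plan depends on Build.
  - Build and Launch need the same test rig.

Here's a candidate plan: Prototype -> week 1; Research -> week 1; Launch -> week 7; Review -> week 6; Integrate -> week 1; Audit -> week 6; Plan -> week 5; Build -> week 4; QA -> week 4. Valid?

No — it violates: QA depends on Review

Review depends on Integrate — holds.
Plan and Audit need the same test rig — holds.
Plan depends on Build — holds.
Launch depends on Integrate — holds.
Kai owns both Plan and Prototype and can only do one per week — holds.
Prototype and Integrate are bundled into one week — holds.
Build and Launch need the same test rig — holds.
QA depends on Review — violated.
QA and Integrate need the same test rig — holds.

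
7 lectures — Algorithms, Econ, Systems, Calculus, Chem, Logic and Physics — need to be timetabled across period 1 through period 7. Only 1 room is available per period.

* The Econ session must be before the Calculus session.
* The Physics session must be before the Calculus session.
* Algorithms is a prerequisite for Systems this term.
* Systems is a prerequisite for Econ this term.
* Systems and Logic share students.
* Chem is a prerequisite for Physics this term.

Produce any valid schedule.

Systems in period 2; Algorithms in period 1; Econ in period 3; Chem in period 4; Calculus in period 6; Physics in period 5; Logic in period 7

Checking: Systems(period 2) before Econ(period 3); Chem(period 4) before Physics(period 5); Algorithms(period 1) before Systems(period 2); Econ(period 3) before Calculus(period 6); Physics(period 5) before Calculus(period 6); Systems(period 2) != Logic(period 7); max 1 per period (cap 1).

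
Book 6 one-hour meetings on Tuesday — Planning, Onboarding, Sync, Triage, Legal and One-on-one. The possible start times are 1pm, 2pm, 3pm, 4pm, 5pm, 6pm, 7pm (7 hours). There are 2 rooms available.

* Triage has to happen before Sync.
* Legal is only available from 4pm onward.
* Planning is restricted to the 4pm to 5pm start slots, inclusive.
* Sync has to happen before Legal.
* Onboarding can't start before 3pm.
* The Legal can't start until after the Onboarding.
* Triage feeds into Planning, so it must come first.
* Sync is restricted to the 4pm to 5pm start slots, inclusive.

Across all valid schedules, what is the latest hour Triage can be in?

Downstream work caps Triage at 4pm.
Triage at 4pm is achievable: Onboarding=3pm; One-on-one=1pm; Legal=6pm; Triage=4pm; Planning=5pm; Sync=5pm.

4pm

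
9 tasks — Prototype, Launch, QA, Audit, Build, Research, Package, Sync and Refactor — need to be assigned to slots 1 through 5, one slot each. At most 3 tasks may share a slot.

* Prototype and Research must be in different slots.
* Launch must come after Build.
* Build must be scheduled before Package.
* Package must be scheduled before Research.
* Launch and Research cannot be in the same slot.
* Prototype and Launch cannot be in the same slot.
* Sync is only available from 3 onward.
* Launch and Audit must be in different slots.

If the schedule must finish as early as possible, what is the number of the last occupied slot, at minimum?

The precedence chain requires at least 3 distinct slots.
With at most 3 per slot and 9 tasks, at least 3 slots are needed.
3 works (last occupied slot: 3): for example Package=2; Build=1; Launch=2; Prototype=1; Sync=3; Research=3; Audit=3; QA=1; Refactor=2.

slot 3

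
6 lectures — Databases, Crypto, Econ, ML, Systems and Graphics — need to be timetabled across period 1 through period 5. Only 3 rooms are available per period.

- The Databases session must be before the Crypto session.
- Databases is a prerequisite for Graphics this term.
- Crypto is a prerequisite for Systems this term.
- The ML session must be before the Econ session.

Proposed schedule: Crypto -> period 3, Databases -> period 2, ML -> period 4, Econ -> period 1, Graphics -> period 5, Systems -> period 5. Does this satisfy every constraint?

Invalid. The ML session must be before the Econ session.

Only 3 rooms are available per period — holds.
Databases is a prerequisite for Graphics this term — holds.
Crypto is a prerequisite for Systems this term — holds.
The ML session must be before the Econ session — violated.
The Databases session must be before the Crypto session — holds.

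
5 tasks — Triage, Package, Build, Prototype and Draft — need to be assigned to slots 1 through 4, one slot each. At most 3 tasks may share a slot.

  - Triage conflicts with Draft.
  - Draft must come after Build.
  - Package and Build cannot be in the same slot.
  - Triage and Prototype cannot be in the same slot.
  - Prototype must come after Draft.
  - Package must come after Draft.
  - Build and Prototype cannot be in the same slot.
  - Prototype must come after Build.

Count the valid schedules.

Splitting on Triage: it can be 1 (6), 2 (2), 3 (2), 4 (2). Listing each branch's schedules as (Package, Build, Prototype, Draft):
Triage=1: (3,1,3,2) (3,1,4,2) (4,1,3,2) (4,1,4,2) (4,1,4,3) (4,2,4,3) — 6.
Triage=2: (4,1,4,3) (4,2,4,3) — 2.
Triage=3: (3,1,4,2) (4,1,4,2) — 2.
Triage=4: (3,1,3,2) (4,1,3,2) — 2.
Summing: 6 + 2 + 2 + 2 = 12.

12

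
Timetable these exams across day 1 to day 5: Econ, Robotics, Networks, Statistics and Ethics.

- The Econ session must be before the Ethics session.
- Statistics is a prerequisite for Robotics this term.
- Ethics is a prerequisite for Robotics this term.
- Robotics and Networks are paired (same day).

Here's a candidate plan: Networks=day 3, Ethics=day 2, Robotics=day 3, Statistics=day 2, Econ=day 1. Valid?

Statistics is a prerequisite for Robotics this term — holds.
Ethics is a prerequisite for Robotics this term — holds.
The Econ session must be before the Ethics session — holds.
Robotics and Networks are paired (same day) — holds.

Yes, all constraints hold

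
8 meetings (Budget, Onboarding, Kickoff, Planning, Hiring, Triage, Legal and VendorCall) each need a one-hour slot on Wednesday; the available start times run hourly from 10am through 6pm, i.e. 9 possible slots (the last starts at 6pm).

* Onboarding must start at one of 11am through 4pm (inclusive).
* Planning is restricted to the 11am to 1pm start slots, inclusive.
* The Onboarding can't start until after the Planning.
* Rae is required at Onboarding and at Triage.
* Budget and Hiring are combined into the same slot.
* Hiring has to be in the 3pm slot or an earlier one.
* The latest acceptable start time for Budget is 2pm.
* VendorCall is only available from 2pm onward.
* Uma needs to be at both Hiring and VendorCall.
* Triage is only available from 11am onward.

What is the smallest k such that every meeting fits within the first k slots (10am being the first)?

5

The precedence chain requires at least 2 distinct slots.
VendorCall can't be placed before 2pm — that is slot 5 counting from 10am — so the schedule must run through at least 5 slots.
5 works (last occupied slot: 2pm): for example Budget -> 10am, Triage -> 11am, Onboarding -> 12pm, Planning -> 11am, Legal -> 10am, Hiring -> 10am, VendorCall -> 2pm, Kickoff -> 10am.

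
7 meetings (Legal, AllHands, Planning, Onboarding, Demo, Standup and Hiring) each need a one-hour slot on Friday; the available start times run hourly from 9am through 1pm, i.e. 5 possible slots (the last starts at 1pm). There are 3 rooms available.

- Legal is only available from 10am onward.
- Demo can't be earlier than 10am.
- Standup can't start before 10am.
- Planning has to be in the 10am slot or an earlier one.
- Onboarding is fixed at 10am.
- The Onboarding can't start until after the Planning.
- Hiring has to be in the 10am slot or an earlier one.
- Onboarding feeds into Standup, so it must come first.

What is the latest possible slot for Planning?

Planning's own window allows nothing later than 10am; downstream work caps Planning at 9am.
Planning at 9am is achievable: Standup in 11am; Onboarding in 10am; Planning in 9am; Hiring in 9am; Demo in 10am; AllHands in 9am; Legal in 10am.

9am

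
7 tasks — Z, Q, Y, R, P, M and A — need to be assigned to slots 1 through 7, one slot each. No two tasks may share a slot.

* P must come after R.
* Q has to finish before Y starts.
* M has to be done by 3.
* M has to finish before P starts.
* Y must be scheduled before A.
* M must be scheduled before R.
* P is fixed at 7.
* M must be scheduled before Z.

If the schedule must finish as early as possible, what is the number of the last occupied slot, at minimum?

The precedence chain requires at least 3 distinct slots.
With at most 1 per slot and 7 tasks, at least 7 slots are needed.
P can't be placed before 7, so the schedule must run through at least slot 7.
7 works (last occupied slot: 7): for example M=1, Q=2, Z=5, Y=3, P=7, R=4, A=6.

7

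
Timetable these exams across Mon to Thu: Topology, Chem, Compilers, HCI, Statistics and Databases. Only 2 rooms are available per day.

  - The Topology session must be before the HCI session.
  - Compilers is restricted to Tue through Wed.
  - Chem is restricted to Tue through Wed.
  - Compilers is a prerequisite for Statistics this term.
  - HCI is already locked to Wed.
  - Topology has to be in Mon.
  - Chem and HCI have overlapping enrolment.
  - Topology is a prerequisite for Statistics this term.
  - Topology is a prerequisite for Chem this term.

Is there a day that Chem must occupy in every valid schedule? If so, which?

Chem's window is Tue–Wed.
HCI is fixed at Wed, and Chem can't share a day with HCI.
So Chem must be Tue.

Tue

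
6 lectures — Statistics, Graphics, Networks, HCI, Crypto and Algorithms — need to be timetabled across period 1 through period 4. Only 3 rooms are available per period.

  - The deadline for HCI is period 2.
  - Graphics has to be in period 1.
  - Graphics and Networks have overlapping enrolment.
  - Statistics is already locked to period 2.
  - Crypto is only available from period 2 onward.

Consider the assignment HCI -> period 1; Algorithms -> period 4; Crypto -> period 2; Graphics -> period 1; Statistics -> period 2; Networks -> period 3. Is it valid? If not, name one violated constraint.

Yes

Graphics and Networks have overlapping enrolment — holds.
Crypto is only available from period 2 onward — holds.
The deadline for HCI is period 2 — holds.
Only 3 rooms are available per period — holds.
Graphics has to be in period 1 — holds.
Statistics is already locked to period 2 — holds.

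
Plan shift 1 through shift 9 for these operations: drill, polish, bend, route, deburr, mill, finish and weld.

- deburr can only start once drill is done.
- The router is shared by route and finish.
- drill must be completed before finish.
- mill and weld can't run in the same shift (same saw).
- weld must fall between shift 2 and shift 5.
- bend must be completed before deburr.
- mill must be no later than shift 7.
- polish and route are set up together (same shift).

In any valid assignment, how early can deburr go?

shift 2

Precedence pushes deburr to at least shift 2.
deburr at shift 2 is achievable: finish in shift 2; bend in shift 1; deburr in shift 2; drill in shift 1; weld in shift 2; polish in shift 1; mill in shift 1; route in shift 1.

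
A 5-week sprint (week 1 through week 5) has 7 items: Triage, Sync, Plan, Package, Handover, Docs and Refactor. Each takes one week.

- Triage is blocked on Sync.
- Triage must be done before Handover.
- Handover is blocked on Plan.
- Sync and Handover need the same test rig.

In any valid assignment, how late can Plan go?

week 4

Downstream work caps Plan at week 4.
Plan at week 4 is achievable: Docs=week 1; Refactor=week 1; Package=week 1; Triage=week 2; Plan=week 4; Sync=week 1; Handover=week 5.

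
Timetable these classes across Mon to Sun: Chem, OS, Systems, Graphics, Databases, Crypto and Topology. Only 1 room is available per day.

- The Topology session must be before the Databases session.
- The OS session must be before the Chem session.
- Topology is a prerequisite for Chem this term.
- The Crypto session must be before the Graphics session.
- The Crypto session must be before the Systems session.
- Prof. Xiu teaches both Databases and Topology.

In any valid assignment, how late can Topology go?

Downstream work caps Topology at Sat.
Topology at Fri is achievable: OS in Tue; Databases in Sun; Chem in Sat; Crypto in Mon; Topology in Fri; Graphics in Thu; Systems in Wed.
Nothing later works — the conflict and capacity constraints rule out every day after Fri.

Fri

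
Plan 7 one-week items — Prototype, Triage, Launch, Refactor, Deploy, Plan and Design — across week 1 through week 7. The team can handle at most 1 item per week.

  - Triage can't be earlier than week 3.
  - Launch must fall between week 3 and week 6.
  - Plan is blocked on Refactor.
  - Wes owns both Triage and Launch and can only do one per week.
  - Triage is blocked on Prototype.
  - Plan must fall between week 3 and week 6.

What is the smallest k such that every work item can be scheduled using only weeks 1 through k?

The precedence chain requires at least 2 distinct weeks.
With at most 1 per week and 7 work items, at least 7 weeks are needed.
Triage can't be placed before week 3, so the schedule must run through at least week 3.
7 works (last occupied week: week 7): for example Refactor=week 2, Design=week 7, Launch=week 4, Deploy=week 6, Prototype=week 1, Triage=week 5, Plan=week 3.

7 weeks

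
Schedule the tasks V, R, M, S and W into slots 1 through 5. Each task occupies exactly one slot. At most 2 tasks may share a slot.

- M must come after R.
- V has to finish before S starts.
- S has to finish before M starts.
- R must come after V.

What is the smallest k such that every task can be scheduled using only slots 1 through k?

The precedence chain requires at least 3 distinct slots.
With at most 2 per slot and 5 tasks, at least 3 slots are needed.
3 works (last occupied slot: 3): for example V=1, W=1, R=2, S=2, M=3.

3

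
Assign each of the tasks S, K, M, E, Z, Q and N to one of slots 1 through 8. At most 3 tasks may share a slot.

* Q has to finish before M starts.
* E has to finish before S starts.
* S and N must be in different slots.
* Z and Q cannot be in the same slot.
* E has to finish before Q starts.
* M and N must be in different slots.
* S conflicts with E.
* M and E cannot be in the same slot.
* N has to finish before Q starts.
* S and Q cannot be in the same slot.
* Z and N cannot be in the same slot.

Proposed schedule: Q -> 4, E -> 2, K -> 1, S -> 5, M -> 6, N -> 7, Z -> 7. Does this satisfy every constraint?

Z and Q cannot be in the same slot — holds.
S and N must be in different slots — holds.
S conflicts with E — holds.
N has to finish before Q starts — violated.
M and E cannot be in the same slot — holds.
S and Q cannot be in the same slot — holds.
Z and N cannot be in the same slot — violated.
E has to finish before S starts — holds.
Q has to finish before M starts — holds.
At most 3 tasks may share a slot — holds.
E has to finish before Q starts — holds.
M and N must be in different slots — holds.

No. Z and N cannot be in the same slot is not satisfied.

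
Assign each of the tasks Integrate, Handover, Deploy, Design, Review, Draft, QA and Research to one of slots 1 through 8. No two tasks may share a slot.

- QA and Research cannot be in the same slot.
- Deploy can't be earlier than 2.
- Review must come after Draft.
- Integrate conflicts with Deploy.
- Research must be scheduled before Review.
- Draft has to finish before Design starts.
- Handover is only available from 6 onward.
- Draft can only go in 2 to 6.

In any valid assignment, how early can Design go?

3

Precedence pushes Design to at least 3.
Design at 3 is achievable: Handover in 6; QA in 8; Design in 3; Deploy in 4; Research in 1; Draft in 2; Integrate in 7; Review in 5.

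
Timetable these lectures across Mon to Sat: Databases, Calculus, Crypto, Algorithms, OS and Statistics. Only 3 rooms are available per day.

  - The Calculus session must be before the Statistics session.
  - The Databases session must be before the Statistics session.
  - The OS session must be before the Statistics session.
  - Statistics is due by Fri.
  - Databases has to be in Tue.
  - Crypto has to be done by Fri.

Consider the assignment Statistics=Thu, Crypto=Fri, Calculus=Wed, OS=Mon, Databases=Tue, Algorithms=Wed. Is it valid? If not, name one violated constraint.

The OS session must be before the Statistics session — holds.
Databases has to be in Tue — holds.
Only 3 rooms are available per day — holds.
The Databases session must be before the Statistics session — holds.
Statistics is due by Fri — holds.
The Calculus session must be before the Statistics session — holds.
Crypto has to be done by Fri — holds.

Yes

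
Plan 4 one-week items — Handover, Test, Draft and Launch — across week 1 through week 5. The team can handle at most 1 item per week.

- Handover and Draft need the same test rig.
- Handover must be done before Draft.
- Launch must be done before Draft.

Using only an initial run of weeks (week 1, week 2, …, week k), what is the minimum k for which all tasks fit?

The precedence chain requires at least 2 distinct weeks.
With at most 1 per week and 4 tasks, at least 4 weeks are needed.
4 works (last occupied week: week 4): for example Launch in week 2; Draft in week 3; Handover in week 1; Test in week 4.

4 weeks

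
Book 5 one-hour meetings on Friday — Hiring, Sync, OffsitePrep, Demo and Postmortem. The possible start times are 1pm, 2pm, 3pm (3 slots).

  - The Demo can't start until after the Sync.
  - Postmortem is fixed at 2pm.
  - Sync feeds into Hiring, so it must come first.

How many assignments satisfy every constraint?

15

Splitting on Hiring: it can be 2pm (6), 3pm (9). Listing each branch's schedules as (Sync, OffsitePrep, Demo, Postmortem):
Hiring=2pm: (1pm,1pm,2pm,2pm) (1pm,1pm,3pm,2pm) (1pm,2pm,2pm,2pm) (1pm,2pm,3pm,2pm) (1pm,3pm,2pm,2pm) (1pm,3pm,3pm,2pm) — 6.
Hiring=3pm: (1pm,1pm,2pm,2pm) (1pm,1pm,3pm,2pm) (1pm,2pm,2pm,2pm) (1pm,2pm,3pm,2pm) (1pm,3pm,2pm,2pm) (1pm,3pm,3pm,2pm) (2pm,1pm,3pm,2pm) (2pm,2pm,3pm,2pm) (2pm,3pm,3pm,2pm) — 9.
Summing: 6 + 9 = 15.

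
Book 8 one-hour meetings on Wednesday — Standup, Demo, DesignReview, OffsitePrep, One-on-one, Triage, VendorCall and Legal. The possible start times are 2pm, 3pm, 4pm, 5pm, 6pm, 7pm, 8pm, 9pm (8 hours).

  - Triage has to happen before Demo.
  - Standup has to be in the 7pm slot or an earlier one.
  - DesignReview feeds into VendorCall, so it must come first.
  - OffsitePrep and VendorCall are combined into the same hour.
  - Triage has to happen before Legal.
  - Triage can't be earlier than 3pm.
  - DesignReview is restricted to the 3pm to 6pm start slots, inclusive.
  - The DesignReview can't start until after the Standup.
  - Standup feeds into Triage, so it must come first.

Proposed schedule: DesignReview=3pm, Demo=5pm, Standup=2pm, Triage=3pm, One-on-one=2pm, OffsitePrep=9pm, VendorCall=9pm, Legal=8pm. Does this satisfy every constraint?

DesignReview is restricted to the 3pm to 6pm start slots, inclusive — holds.
OffsitePrep and VendorCall are combined into the same hour — holds.
The DesignReview can't start until after the Standup — holds.
Triage has to happen before Demo — holds.
Triage has to happen before Legal — holds.
Standup has to be in the 7pm slot or an earlier one — holds.
Standup feeds into Triage, so it must come first — holds.
Triage can't be earlier than 3pm — holds.
DesignReview feeds into VendorCall, so it must come first — holds.

Valid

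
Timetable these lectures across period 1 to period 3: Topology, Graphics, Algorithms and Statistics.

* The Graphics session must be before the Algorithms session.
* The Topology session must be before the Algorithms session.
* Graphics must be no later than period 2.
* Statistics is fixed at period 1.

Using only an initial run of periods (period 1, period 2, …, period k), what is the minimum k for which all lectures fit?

The precedence chain requires at least 2 distinct periods.
2 works (last occupied period: period 2): for example Topology=period 1; Graphics=period 1; Algorithms=period 2; Statistics=period 1.

2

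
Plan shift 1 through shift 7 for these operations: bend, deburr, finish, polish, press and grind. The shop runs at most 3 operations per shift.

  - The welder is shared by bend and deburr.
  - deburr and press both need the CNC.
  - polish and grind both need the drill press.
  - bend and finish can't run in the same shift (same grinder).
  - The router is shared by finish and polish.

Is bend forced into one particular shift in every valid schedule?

No

bend can be shift 1 (e.g. polish=shift 1; grind=shift 2; finish=shift 2; deburr=shift 2; press=shift 1; bend=shift 1) or shift 2 (e.g. press -> shift 2; polish -> shift 2; deburr -> shift 1; finish -> shift 1; grind -> shift 1; bend -> shift 2).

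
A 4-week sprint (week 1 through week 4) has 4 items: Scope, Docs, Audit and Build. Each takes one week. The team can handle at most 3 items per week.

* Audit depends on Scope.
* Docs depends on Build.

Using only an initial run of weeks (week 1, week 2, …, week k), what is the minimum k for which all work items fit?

2

The precedence chain requires at least 2 distinct weeks.
With at most 3 per week and 4 work items, at least 2 weeks are needed.
2 works (last occupied week: week 2): for example Audit in week 2; Scope in week 1; Docs in week 2; Build in week 1.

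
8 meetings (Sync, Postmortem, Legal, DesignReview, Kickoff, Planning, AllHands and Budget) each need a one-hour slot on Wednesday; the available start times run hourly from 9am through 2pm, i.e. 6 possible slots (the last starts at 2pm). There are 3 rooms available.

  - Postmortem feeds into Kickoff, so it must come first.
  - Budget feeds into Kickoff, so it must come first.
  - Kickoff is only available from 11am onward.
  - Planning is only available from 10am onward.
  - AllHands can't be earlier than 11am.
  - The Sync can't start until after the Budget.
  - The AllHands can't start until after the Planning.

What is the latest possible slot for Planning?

1pm

Planning is available from 10am; downstream work caps Planning at 1pm.
Planning at 1pm is achievable: Postmortem=9am, Planning=1pm, AllHands=2pm, Sync=10am, DesignReview=10am, Legal=9am, Budget=9am, Kickoff=11am.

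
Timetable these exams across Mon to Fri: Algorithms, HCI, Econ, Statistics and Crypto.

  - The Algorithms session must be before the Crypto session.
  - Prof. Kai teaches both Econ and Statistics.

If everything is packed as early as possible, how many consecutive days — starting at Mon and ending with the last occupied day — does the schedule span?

The precedence chain requires at least 2 distinct days.
2 works (last occupied day: Tue): for example Algorithms in Mon; Statistics in Tue; HCI in Mon; Crypto in Tue; Econ in Mon.

2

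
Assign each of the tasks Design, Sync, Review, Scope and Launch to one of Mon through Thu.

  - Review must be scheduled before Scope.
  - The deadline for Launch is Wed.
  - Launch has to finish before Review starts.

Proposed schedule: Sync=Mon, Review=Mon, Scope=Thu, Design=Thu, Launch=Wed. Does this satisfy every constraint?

Invalid. Launch has to finish before Review starts.

The deadline for Launch is Wed — holds.
Launch has to finish before Review starts — violated.
Review must be scheduled before Scope — holds.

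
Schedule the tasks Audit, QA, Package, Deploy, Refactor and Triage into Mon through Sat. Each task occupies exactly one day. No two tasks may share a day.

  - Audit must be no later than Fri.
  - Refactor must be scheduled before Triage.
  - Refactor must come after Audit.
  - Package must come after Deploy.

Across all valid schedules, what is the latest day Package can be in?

Sat

Precedence pushes Package to at least Tue.
Package at Sat is achievable: Triage in Thu; QA in Fri; Audit in Mon; Package in Sat; Deploy in Wed; Refactor in Tue.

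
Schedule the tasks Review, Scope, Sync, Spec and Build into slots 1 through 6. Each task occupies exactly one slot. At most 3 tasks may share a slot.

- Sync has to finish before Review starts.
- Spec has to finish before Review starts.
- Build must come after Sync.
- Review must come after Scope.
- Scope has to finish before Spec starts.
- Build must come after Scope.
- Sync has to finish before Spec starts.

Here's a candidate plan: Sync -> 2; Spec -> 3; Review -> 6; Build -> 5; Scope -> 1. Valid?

Yes

Build must come after Scope — holds.
Sync has to finish before Review starts — holds.
Spec has to finish before Review starts — holds.
Scope has to finish before Spec starts — holds.
Review must come after Scope — holds.
Build must come after Sync — holds.
Sync has to finish before Spec starts — holds.
At most 3 tasks may share a slot — holds.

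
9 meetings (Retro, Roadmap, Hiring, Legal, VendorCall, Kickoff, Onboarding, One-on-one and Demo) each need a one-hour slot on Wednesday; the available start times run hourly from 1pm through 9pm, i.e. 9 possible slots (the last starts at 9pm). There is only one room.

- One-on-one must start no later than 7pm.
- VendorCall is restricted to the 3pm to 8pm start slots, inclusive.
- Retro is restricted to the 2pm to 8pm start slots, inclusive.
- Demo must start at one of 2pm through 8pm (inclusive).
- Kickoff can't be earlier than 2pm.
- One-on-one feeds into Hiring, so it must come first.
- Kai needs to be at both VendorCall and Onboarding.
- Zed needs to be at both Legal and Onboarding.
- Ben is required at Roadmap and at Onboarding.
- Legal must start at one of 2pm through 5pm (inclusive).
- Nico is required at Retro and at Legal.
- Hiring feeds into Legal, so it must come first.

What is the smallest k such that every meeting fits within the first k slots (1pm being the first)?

The precedence chain requires at least 3 distinct slots.
With at most 1 per slot and 9 meetings, at least 9 slots are needed.
9 works (last occupied slot: 9pm): for example Roadmap in 8pm; Demo in 6pm; Hiring in 2pm; One-on-one in 1pm; VendorCall in 4pm; Retro in 5pm; Kickoff in 7pm; Legal in 3pm; Onboarding in 9pm.

9 slots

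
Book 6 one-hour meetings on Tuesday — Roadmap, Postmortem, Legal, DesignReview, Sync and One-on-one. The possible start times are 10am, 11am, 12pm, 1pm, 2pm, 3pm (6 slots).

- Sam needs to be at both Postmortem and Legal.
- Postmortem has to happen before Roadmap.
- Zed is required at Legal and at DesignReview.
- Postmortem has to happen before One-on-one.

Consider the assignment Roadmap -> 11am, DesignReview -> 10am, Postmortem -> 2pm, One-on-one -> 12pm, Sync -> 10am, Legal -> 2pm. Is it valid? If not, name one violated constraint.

No — it violates: Postmortem has to happen before Roadmap

Sam needs to be at both Postmortem and Legal — violated.
Postmortem has to happen before One-on-one — violated.
Postmortem has to happen before Roadmap — violated.
Zed is required at Legal and at DesignReview — holds.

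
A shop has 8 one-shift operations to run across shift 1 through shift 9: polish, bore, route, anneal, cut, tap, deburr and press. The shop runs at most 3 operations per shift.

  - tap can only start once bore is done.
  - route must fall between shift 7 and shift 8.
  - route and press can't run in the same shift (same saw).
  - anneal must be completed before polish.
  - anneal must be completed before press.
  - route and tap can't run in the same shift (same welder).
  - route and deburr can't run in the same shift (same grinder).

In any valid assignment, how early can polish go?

shift 2

Precedence pushes polish to at least shift 2.
polish at shift 2 is achievable: tap -> shift 2; cut -> shift 1; bore -> shift 1; anneal -> shift 1; deburr -> shift 3; route -> shift 7; polish -> shift 2; press -> shift 2.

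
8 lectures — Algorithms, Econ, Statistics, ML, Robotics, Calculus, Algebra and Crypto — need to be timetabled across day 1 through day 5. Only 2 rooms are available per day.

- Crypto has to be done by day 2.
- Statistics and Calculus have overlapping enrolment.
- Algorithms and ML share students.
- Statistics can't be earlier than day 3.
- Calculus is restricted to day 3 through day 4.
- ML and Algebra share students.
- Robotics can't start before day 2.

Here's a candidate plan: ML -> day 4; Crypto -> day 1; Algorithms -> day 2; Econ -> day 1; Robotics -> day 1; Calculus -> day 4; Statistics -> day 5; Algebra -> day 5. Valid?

Algorithms and ML share students — holds.
Statistics and Calculus have overlapping enrolment — holds.
Crypto has to be done by day 2 — holds.
Robotics can't start before day 2 — violated.
Statistics can't be earlier than day 3 — holds.
Calculus is restricted to day 3 through day 4 — holds.
Only 2 rooms are available per day — violated.
ML and Algebra share students — holds.

No — it violates: Robotics can't start before day 2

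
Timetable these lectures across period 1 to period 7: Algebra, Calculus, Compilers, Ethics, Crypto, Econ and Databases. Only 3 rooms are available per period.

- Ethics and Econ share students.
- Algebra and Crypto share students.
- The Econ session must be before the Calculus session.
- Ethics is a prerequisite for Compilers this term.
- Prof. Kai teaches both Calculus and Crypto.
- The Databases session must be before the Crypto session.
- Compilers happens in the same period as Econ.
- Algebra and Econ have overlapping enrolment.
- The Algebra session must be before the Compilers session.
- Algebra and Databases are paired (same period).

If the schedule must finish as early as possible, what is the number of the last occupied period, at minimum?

The precedence chain requires at least 3 distinct periods.
With at most 3 per period and 7 lectures, at least 3 periods are needed.
3 works (last occupied period: period 3): for example Ethics in period 1; Databases in period 1; Calculus in period 3; Crypto in period 2; Compilers in period 2; Algebra in period 1; Econ in period 2.

3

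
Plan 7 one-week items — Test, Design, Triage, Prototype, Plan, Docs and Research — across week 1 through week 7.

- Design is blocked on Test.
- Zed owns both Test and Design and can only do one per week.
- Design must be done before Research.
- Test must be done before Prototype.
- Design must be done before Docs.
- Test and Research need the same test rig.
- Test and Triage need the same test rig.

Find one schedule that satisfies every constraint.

Plan=week 1; Design=week 2; Triage=week 2; Research=week 3; Test=week 1; Docs=week 3; Prototype=week 2

Checking: Design(week 2) before Docs(week 3); Test(week 1) before Design(week 2); Design(week 2) before Research(week 3); Test(week 1) before Prototype(week 2); Test(week 1) != Design(week 2); Test(week 1) != Triage(week 2); Test(week 1) != Research(week 3).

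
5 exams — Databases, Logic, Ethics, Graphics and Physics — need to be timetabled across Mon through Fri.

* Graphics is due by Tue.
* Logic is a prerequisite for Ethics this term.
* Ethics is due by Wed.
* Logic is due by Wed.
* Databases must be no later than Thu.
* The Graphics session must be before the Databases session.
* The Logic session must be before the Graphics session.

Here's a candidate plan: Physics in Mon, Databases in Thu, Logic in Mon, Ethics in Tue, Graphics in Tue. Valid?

Yes

The Logic session must be before the Graphics session — holds.
Graphics is due by Tue — holds.
Databases must be no later than Thu — holds.
Logic is a prerequisite for Ethics this term — holds.
The Graphics session must be before the Databases session — holds.
Ethics is due by Wed — holds.
Logic is due by Wed — holds.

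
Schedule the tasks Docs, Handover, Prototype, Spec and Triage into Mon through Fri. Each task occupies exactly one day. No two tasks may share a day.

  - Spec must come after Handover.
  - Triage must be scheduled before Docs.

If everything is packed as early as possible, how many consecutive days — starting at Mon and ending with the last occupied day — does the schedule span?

5

The precedence chain requires at least 2 distinct days.
With at most 1 per day and 5 tasks, at least 5 days are needed.
5 works (last occupied day: Fri): for example Spec=Thu; Handover=Wed; Prototype=Fri; Docs=Tue; Triage=Mon.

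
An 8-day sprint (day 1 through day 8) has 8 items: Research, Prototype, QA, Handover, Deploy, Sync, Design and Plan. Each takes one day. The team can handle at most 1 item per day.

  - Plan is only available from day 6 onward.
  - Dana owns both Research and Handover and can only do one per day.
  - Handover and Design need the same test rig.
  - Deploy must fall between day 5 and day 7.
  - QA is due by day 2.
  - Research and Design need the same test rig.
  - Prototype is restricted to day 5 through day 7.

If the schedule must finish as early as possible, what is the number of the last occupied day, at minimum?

With at most 1 per day and 8 work items, at least 8 days are needed.
Plan can't be placed before day 6, so the schedule must run through at least day 6.
8 works (last occupied day: day 8): for example Deploy=day 6; Sync=day 4; QA=day 1; Design=day 8; Handover=day 3; Research=day 2; Prototype=day 5; Plan=day 7.

8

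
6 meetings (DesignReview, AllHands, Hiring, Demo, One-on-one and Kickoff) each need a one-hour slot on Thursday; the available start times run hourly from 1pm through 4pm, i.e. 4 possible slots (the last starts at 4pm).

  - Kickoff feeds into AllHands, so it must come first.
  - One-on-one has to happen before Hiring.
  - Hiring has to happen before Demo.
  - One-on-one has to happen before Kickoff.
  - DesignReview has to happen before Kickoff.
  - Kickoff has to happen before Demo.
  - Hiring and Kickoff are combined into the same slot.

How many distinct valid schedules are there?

Splitting on DesignReview: it can be 1pm (6), 2pm (2). Listing each branch's schedules as (AllHands, Hiring, Demo, One-on-one, Kickoff):
DesignReview=1pm: (3pm,2pm,3pm,1pm,2pm) (3pm,2pm,4pm,1pm,2pm) (4pm,2pm,3pm,1pm,2pm) (4pm,2pm,4pm,1pm,2pm) (4pm,3pm,4pm,1pm,3pm) (4pm,3pm,4pm,2pm,3pm) — 6.
DesignReview=2pm: (4pm,3pm,4pm,1pm,3pm) (4pm,3pm,4pm,2pm,3pm) — 2.
Summing: 6 + 2 = 8.

8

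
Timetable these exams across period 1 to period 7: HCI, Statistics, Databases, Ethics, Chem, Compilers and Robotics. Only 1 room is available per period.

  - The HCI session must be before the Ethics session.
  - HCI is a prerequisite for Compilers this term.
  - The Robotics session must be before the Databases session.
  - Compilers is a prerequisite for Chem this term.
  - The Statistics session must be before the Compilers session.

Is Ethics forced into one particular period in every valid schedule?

No

Ethics can be period 2 (e.g. Statistics in period 3; Databases in period 6; Compilers in period 4; Chem in period 7; Robotics in period 5; HCI in period 1; Ethics in period 2) or period 3 (e.g. Robotics=period 5, Chem=period 7, Ethics=period 3, HCI=period 1, Databases=period 6, Statistics=period 2, Compilers=period 4).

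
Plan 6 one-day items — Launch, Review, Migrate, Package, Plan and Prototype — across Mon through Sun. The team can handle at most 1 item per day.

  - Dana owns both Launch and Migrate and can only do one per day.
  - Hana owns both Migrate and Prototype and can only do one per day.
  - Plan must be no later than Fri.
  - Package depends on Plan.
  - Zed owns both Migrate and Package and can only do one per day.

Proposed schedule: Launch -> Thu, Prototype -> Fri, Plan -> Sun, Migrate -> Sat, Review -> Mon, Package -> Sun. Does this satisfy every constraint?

Package depends on Plan — violated.
Zed owns both Migrate and Package and can only do one per day — holds.
Plan must be no later than Fri — violated.
Dana owns both Launch and Migrate and can only do one per day — holds.
Hana owns both Migrate and Prototype and can only do one per day — holds.
The team can handle at most 1 item per day — violated.

Invalid. Plan must be no later than Fri.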